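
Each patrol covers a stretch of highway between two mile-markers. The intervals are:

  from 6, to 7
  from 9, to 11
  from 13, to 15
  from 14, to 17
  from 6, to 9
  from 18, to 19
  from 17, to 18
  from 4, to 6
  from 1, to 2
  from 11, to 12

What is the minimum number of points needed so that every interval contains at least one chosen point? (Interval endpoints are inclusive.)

Process intervals by earliest right end; each time one isn't hit yet, stab at its right endpoint.
By right end: [1,2]  [4,6]  [6,7]  [6,9]  [9,11]  [11,12]  [13,15]  [14,17]  [17,18]  [18,19]
[1,2] uncovered → point at 2; [4,6] uncovered → point at 6; [9,11] uncovered → point at 11; [13,15] uncovered → point at 15; [17,18] uncovered → point at 18.
Points: 2, 6, 11, 15, 18 (5 total).

5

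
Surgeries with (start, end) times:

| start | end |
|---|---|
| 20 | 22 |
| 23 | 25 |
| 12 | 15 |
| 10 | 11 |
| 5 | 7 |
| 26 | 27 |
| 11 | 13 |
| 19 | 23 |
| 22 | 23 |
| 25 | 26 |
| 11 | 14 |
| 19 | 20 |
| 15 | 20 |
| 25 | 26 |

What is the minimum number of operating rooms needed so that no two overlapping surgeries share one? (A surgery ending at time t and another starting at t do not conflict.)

The answer is the maximum number of intervals overlapping at any instant.
starts: [5, 10, 11, 11, 12, 15, 19, 19, 20, 22, 23, 25, 25, 26]
ends:   [7, 11, 13, 14, 15, 20, 20, 22, 23, 23, 25, 26, 26, 27]
s5→1 e7→0 s10→1 e11→0 s11→1 s11→2 s12→3  — peak 3.

3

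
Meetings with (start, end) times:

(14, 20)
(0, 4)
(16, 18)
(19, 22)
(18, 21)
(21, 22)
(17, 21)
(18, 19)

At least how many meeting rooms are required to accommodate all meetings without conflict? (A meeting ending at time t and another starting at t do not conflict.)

The answer is the maximum number of intervals overlapping at any instant.
starts: [0, 14, 16, 17, 18, 18, 19, 21]
ends:   [4, 18, 19, 20, 21, 21, 22, 22]
s0→1 e4→0 s14→1 s16→2 s17→3 e18→2 s18→3 s18→4  — peak 4.

4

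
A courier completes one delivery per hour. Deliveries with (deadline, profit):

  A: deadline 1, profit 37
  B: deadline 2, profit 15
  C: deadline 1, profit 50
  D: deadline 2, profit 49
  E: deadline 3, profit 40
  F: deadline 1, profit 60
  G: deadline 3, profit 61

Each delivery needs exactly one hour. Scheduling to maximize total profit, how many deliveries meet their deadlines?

3

Profit order: G=61 F=60 C=50 D=49 E=40 A=37 B=15
Assign: G→slot 3, F→slot 1, C skipped, D→slot 2, E skipped, A skipped, B skipped.
Slots: [1:F] [2:D] [3:G]
3 of 7 scheduled.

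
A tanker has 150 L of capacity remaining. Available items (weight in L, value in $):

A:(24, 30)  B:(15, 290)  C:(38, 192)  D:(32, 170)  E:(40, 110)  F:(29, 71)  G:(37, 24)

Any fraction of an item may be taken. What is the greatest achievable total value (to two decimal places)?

Sort by value per unit weight and fill in that order.
Order: B (290/15=19.33) > D (170/32=5.31) > C (192/38=5.05) > E (110/40=2.75) > F (71/29=2.45) > A (30/24=1.25) > G (24/37=0.65)
Fill: take B (15 @ 290) → take D (32 @ 170) → take C (38 @ 192) → take E (40 @ 110) → take 25/29 of F → 61.21; 150/150 used.
Total value = 823.21

823.21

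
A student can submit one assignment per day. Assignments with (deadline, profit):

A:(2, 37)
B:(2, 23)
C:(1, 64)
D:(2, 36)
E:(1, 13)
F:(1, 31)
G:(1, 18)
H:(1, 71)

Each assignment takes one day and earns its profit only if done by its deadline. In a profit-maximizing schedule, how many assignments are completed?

Profit order: H=71 C=64 A=37 D=36 F=31 B=23 G=18 E=13
Assign: H→slot 1, C skipped, A→slot 2, D skipped, F skipped, B skipped, G skipped, E skipped.
Slots: [1:H] [2:A]
2 of 8 scheduled.

2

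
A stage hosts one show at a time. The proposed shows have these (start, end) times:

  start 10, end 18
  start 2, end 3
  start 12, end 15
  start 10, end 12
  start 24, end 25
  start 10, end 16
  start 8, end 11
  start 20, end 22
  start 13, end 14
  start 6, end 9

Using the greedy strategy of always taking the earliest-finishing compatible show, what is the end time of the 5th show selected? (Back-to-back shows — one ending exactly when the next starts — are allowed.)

22

By end time: (2,3), (6,9), (8,11), (10,12), (13,14), (12,15), (10,16), (10,18), (20,22), (24,25).
Pick (2,3); next start ≥ 3 → (6,9); next start ≥ 9 → (10,12); next start ≥ 12 → (13,14); next start ≥ 14 → (20,22); next start ≥ 22 → (24,25).
Selected: (2,3) (6,9) (10,12) (13,14) (20,22) (24,25)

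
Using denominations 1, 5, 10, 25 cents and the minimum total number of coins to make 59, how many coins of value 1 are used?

59 − 2×25→9 − 1×5→4 − 4×1→0
Count of 1: 4

4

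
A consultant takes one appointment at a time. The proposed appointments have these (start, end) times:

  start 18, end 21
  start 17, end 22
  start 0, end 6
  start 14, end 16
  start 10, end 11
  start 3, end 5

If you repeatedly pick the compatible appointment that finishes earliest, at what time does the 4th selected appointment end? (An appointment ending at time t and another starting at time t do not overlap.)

By end time: (3,5), (0,6), (10,11), (14,16), (18,21), (17,22).
Pick (3,5); next start ≥ 5 → (10,11); next start ≥ 11 → (14,16); next start ≥ 16 → (18,21).
Selected: (3,5) (10,11) (14,16) (18,21)

21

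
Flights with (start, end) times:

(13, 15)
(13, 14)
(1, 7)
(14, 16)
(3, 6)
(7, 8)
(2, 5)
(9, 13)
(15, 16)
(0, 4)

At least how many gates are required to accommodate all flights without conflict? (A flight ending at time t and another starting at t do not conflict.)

4

The answer is the maximum number of intervals overlapping at any instant.
Events (time:±→running): 0:+→1 1:+→2 2:+→3 3:+→4 … peak 4.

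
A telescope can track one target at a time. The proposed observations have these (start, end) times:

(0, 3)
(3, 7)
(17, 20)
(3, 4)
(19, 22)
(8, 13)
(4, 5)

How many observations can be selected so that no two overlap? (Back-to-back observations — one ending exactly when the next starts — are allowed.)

Order by finish time; keep every interval that doesn't clash with the previous kept one.
Sorted by end: (0,3)  (3,4)  (4,5)  (3,7)  (8,13)  (17,20)  (19,22)
take (0,3); take (3,4); take (4,5); take (8,13); take (17,20).
Selected 5 observations.

5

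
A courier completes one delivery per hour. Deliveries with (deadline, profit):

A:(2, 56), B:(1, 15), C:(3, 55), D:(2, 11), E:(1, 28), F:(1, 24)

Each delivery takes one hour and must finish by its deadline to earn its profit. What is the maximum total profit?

139

Sort by profit descending; place each in the latest free slot ≤ its deadline.
Profit order: A=56 C=55 E=28 F=24 B=15 D=11
Assign: A→slot 2, C→slot 3, E→slot 1, F skipped, B skipped, D skipped.
Slots: [1:E] [2:A] [3:C]
Profit = 28 + 56 + 55 = 139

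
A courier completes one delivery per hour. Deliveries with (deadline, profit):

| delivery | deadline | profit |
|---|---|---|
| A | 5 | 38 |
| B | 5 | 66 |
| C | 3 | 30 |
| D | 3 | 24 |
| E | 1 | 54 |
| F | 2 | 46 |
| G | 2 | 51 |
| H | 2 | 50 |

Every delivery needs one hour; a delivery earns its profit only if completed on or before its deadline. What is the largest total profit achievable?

Take jobs in profit order; each goes to the latest open slot no later than its deadline.
Profit order: B=66 E=54 G=51 H=50 F=46 A=38 C=30 D=24
Assign: B→slot 5, E→slot 1, G→slot 2, H skipped, F skipped, A→slot 4, C→slot 3, D skipped.
Slots: [1:E] [2:G] [3:C] [4:A] [5:B]
Profit = 54 + 51 + 30 + 38 + 66 = 239

239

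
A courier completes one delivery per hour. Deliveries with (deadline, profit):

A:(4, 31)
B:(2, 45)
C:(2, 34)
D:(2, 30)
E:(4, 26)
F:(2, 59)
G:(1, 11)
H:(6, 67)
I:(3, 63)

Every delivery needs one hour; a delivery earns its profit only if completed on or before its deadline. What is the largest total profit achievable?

265

Take jobs in profit order; each goes to the latest open slot no later than its deadline.
Profit order: H=67 I=63 F=59 B=45 C=34 A=31 D=30 E=26 G=11
Assign: H→slot 6, I→slot 3, F→slot 2, B→slot 1, C skipped, A→slot 4, D skipped, E skipped, G skipped.
Slots: [1:B] [2:F] [3:I] [4:A] [6:H]
Profit = 45 + 59 + 63 + 31 + 67 = 265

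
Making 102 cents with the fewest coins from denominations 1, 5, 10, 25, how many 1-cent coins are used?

102 − 4×25→2 − 2×1→0
Count of 1: 2

2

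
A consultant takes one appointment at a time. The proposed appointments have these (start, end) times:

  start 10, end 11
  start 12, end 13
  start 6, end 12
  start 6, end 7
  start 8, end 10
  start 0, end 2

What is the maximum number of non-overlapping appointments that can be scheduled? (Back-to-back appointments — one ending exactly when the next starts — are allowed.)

Order by finish time; keep every interval that doesn't clash with the previous kept one.
By end time: (0,2), (6,7), (8,10), (10,11), (6,12), (12,13).
Pick (0,2); next start ≥ 2 → (6,7); next start ≥ 7 → (8,10); next start ≥ 10 → (10,11); next start ≥ 11 → (12,13).
Selected 5 appointments.

5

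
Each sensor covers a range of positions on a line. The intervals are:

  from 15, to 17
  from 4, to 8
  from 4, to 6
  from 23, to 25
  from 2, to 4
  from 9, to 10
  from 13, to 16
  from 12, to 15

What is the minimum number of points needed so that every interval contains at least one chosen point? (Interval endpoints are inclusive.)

4

Process intervals by earliest right end; each time one isn't hit yet, stab at its right endpoint.
Sorted: [2,4] [4,6] [4,8] [9,10] [12,15] [13,16] [15,17] [23,25]
{[2,4],[4,6],[4,8]} hit by 4; {[9,10]} hit by 10; {[12,15],[13,16],[15,17]} hit by 15; {[23,25]} hit by 25.
Points: 4, 10, 15, 25 (4 total).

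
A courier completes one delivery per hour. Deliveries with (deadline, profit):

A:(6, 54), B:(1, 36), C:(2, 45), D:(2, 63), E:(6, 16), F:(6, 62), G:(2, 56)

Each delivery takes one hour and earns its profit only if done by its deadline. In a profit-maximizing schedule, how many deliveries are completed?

5

Take jobs in profit order; each goes to the latest open slot no later than its deadline.
Profit order: D=63 F=62 G=56 A=54 C=45 B=36 E=16
Assign: D→slot 2, F→slot 6, G→slot 1, A→slot 5, C skipped, B skipped, E→slot 4.
Slots: [1:G] [2:D] [4:E] [5:A] [6:F]
5 of 7 scheduled.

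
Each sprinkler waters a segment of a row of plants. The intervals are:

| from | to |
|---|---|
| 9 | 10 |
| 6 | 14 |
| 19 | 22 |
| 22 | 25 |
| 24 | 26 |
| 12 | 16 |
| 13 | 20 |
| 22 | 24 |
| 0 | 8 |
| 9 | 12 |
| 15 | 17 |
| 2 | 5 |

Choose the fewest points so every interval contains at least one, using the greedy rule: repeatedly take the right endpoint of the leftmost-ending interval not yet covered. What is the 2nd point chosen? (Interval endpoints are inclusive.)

10

Sort by right endpoint; whenever an interval is uncovered, place a point at its right end.
Sorted: [2,5] [0,8] [9,10] [9,12] [6,14] [12,16] [15,17] [13,20] [19,22] [22,24] [22,25] [24,26]
{[2,5],[0,8]} hit by 5; {[9,10],[9,12],[6,14]} hit by 10; {[12,16],[15,17],[13,20]} hit by 16; {[19,22],[22,24],[22,25]} hit by 22; {[24,26]} hit by 26.
Points: 5, 10, 16, 22, 26 (5 total).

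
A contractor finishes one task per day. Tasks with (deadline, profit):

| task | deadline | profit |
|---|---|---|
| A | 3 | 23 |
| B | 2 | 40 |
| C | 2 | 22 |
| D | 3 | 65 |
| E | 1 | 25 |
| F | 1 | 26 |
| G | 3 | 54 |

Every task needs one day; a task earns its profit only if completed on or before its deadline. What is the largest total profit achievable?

159

Take jobs in profit order; each goes to the latest open slot no later than its deadline.
By profit: D(d3,65), G(d3,54), B(d2,40), F(d1,26), E(d1,25), A(d3,23), C(d2,22)
D→slot 3; G→slot 2; B→slot 1; F skipped; E skipped; A skipped; C skipped.
Profit = 40 + 54 + 65 = 159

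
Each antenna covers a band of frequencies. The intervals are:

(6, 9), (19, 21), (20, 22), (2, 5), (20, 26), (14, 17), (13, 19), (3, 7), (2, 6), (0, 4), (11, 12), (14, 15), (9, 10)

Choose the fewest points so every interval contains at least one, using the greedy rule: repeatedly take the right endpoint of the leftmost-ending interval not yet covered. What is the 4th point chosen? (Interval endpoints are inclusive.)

Sort by right endpoint; whenever an interval is uncovered, place a point at its right end.
By right end: [0,4]  [2,5]  [2,6]  [3,7]  [6,9]  [9,10]  [11,12]  [14,15]  [14,17]  [13,19]  [19,21]  [20,22]  [20,26]
[0,4] uncovered → point at 4; [6,9] uncovered → point at 9; [11,12] uncovered → point at 12; [14,15] uncovered → point at 15; [19,21] uncovered → point at 21.
Points: 4, 9, 12, 15, 21 (5 total).

15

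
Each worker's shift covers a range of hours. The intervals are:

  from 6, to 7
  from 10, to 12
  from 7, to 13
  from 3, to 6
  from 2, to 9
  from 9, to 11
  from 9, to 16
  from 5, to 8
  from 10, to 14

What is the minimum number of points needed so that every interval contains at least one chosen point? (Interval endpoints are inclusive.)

Sorted: [3,6] [6,7] [5,8] [2,9] [9,11] [10,12] [7,13] [10,14] [9,16]
{[3,6],[6,7],[5,8],[2,9]} hit by 6; {[9,11],[10,12],[7,13],[10,14],[9,16]} hit by 11.
Points: 6, 11 (2 total).

2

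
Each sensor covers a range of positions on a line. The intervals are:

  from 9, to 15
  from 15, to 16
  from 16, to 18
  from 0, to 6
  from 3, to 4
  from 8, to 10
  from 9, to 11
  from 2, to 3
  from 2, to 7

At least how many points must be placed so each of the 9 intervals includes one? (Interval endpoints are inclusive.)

3

Sort by right endpoint; whenever an interval is uncovered, place a point at its right end.
By right end: [2,3]  [3,4]  [0,6]  [2,7]  [8,10]  [9,11]  [9,15]  [15,16]  [16,18]
[2,3] uncovered → point at 3; [8,10] uncovered → point at 10; [15,16] uncovered → point at 16.
Points: 3, 10, 16 (3 total).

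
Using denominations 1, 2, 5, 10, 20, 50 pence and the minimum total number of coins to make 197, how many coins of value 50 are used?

3

Use the largest denomination that fits, subtract, and repeat.
197 − 3×50→47 − 2×20→7 − 1×5→2 − 1×2→0
Count of 50: 3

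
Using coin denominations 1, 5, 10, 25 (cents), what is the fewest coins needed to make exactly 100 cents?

4

Greedy: take as many of the largest coin as possible, then repeat with the remainder.
100 = 4×25
Total coins = 4 = 4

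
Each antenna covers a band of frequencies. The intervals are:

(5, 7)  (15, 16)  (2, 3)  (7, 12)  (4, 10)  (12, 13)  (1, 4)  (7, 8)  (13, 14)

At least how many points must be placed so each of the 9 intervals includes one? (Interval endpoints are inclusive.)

4

Process intervals by earliest right end; each time one isn't hit yet, stab at its right endpoint.
Sorted: [2,3] [1,4] [5,7] [7,8] [4,10] [7,12] [12,13] [13,14] [15,16]
{[2,3],[1,4]} hit by 3; {[5,7],[7,8],[4,10],[7,12]} hit by 7; {[12,13],[13,14]} hit by 13; {[15,16]} hit by 16.
Points: 3, 7, 13, 16 (4 total).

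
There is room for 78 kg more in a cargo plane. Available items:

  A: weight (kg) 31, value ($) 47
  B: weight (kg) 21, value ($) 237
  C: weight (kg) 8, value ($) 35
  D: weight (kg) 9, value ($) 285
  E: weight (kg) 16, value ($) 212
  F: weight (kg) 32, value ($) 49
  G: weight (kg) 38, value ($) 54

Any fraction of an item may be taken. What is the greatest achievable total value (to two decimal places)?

Ratios (sorted): D 31.67, E 13.25, B 11.29, C 4.38, F 1.53, A 1.52, G 1.42
take D (9 @ 285); take E (16 @ 212); take B (21 @ 237); take C (8 @ 35); take 24/32 of F → 36.75. Capacity used 78/78.
Total value = 805.75

805.75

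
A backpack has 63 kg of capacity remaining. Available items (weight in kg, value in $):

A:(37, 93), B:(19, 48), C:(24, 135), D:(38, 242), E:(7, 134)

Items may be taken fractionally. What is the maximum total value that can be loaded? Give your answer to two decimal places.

Ratios (sorted): E 19.14, D 6.37, C 5.62, B 2.53, A 2.51
take E (7 @ 134); take D (38 @ 242); take 18/24 of C → 101.25. Capacity used 63/63.
Total value = 477.25

477.25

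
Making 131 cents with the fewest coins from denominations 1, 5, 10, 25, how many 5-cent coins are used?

1

131 − 5×25→6 − 1×5→1 − 1×1→0
Count of 5: 1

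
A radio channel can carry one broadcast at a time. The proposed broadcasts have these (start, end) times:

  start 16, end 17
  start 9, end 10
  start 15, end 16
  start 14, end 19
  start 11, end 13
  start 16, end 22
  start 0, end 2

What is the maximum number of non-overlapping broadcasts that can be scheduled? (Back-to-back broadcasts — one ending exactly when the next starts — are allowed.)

5

Order by finish time; keep every interval that doesn't clash with the previous kept one.
By end time: (0,2), (9,10), (11,13), (15,16), (16,17), (14,19), (16,22).
Pick (0,2); next start ≥ 2 → (9,10); next start ≥ 10 → (11,13); next start ≥ 13 → (15,16); next start ≥ 16 → (16,17).
Selected 5 broadcasts.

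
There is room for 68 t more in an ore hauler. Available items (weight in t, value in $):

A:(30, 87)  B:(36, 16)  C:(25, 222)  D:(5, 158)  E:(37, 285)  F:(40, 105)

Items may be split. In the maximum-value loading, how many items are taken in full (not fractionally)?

3

Sort by value per unit weight and fill in that order.
Ratios (sorted): D 31.60, C 8.88, E 7.70, A 2.90, F 2.62, B 0.44
take D (5 @ 158); take C (25 @ 222); take E (37 @ 285); take 1/30 of A → 2.90. Capacity used 68/68.
3 item(s) taken whole; one partial (take 1/30 of A).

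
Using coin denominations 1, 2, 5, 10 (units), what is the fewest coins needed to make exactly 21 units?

Greedy: take as many of the largest coin as possible, then repeat with the remainder.
21 − 2×10→1 − 1×1→0
Total coins = 2 + 1 = 3

3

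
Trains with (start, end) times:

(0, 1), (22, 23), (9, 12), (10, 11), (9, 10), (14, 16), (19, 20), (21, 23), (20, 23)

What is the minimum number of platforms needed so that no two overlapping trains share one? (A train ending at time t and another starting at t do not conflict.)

The answer is the maximum number of intervals overlapping at any instant.
starts: [0, 9, 9, 10, 14, 19, 20, 21, 22]
ends:   [1, 10, 11, 12, 16, 20, 23, 23, 23]
s0→1 e1→0 s9→1 s9→2 e10→1 s10→2 e11→1 e12→0 s14→1 e16→0 s19→1 e20→0 s20→1 s21→2 s22→3  — peak 3.

3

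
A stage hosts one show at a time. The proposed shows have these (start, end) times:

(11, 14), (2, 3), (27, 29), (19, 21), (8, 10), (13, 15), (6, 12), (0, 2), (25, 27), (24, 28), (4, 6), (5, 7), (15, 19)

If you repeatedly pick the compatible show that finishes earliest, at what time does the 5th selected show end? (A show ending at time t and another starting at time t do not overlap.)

14

Sort by end time and greedily take each interval whose start is ≥ the last chosen end.
Sorted by end: (0,2)  (2,3)  (4,6)  (5,7)  (8,10)  (6,12)  (11,14)  (13,15)  (15,19)  (19,21)  (25,27)  (24,28)  (27,29)
take (0,2); take (2,3); take (4,6); take (8,10); take (11,14); take (15,19); take (19,21); take (25,27); take (27,29).
Selected: (0,2) (2,3) (4,6) (8,10) (11,14) (15,19) (19,21) (25,27) (27,29)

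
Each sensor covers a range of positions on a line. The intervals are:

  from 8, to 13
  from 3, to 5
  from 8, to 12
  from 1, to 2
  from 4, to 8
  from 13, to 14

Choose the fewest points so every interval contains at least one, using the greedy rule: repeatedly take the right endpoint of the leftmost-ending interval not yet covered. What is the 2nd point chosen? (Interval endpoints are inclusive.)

By right end: [1,2]  [3,5]  [4,8]  [8,12]  [8,13]  [13,14]
[1,2] uncovered → point at 2; [3,5] uncovered → point at 5; [8,12] uncovered → point at 12; [13,14] uncovered → point at 14.
Points: 2, 5, 12, 14 (4 total).

5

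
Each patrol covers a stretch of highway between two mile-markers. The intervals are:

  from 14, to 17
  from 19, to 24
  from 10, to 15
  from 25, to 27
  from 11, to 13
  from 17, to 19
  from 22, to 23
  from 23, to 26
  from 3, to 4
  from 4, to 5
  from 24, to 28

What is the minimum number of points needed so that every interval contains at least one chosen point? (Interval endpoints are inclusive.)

Process intervals by earliest right end; each time one isn't hit yet, stab at its right endpoint.
Sorted: [3,4] [4,5] [11,13] [10,15] [14,17] [17,19] [22,23] [19,24] [23,26] [25,27] [24,28]
{[3,4],[4,5]} hit by 4; {[11,13],[10,15]} hit by 13; {[14,17],[17,19]} hit by 17; {[22,23],[19,24],[23,26]} hit by 23; {[25,27],[24,28]} hit by 27.
Points: 4, 13, 17, 23, 27 (5 total).

5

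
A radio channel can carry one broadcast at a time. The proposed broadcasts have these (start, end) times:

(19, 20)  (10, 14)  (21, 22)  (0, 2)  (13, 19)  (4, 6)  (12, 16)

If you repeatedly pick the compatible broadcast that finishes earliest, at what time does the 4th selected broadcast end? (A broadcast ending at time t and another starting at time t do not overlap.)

Sort by end time and greedily take each interval whose start is ≥ the last chosen end.
Sorted by end: (0,2)  (4,6)  (10,14)  (12,16)  (13,19)  (19,20)  (21,22)
take (0,2); take (4,6); take (10,14); take (19,20); take (21,22).
Selected: (0,2) (4,6) (10,14) (19,20) (21,22)

20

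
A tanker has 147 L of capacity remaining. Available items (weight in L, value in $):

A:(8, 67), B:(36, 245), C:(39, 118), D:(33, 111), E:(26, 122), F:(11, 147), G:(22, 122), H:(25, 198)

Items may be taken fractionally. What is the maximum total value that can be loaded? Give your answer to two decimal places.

964.91

Sort by value per unit weight and fill in that order.
Ratios (sorted): F 13.36, A 8.38, H 7.92, B 6.81, G 5.55, E 4.69, D 3.36, C 3.03
take F (11 @ 147); take A (8 @ 67); take H (25 @ 198); take B (36 @ 245); take G (22 @ 122); take E (26 @ 122); take 19/33 of D → 63.91. Capacity used 147/147.
Total value = 964.91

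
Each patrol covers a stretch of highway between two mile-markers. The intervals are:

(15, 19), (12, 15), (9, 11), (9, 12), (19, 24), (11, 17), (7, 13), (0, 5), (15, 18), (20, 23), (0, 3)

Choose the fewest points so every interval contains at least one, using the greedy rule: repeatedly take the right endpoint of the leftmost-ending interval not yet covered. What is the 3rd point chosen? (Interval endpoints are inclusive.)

Sort by right endpoint; whenever an interval is uncovered, place a point at its right end.
Sorted: [0,3] [0,5] [9,11] [9,12] [7,13] [12,15] [11,17] [15,18] [15,19] [20,23] [19,24]
{[0,3],[0,5]} hit by 3; {[9,11],[9,12],[7,13]} hit by 11; {[12,15],[11,17],[15,18],[15,19]} hit by 15; {[20,23],[19,24]} hit by 23.
Points: 3, 11, 15, 23 (4 total).

15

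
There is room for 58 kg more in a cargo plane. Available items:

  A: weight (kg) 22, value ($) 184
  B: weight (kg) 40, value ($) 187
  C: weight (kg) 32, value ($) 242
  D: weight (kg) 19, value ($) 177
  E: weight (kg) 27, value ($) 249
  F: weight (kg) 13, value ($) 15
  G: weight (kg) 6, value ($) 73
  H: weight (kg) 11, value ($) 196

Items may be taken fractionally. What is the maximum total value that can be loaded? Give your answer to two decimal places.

Order: H (196/11=17.82) > G (73/6=12.17) > D (177/19=9.32) > E (249/27=9.22) > A (184/22=8.36) > C (242/32=7.56) > B (187/40=4.67) > F (15/13=1.15)
Fill: take H (11 @ 196) → take G (6 @ 73) → take D (19 @ 177) → take 22/27 of E → 202.89; 58/58 used.
Total value = 648.89

648.89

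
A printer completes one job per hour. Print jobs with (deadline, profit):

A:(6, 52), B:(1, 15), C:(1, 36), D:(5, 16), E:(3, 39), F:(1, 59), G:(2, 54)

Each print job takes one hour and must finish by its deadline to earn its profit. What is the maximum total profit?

220

By profit: F(d1,59), G(d2,54), A(d6,52), E(d3,39), C(d1,36), D(d5,16), B(d1,15)
F→slot 1; G→slot 2; A→slot 6; E→slot 3; C skipped; D→slot 5; B skipped.
Profit = 59 + 54 + 39 + 16 + 52 = 220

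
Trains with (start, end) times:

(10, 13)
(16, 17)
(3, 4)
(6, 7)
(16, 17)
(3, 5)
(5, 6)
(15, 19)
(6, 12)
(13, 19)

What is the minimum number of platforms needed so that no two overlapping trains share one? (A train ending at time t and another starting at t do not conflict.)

The answer is the maximum number of intervals overlapping at any instant.
Events (time:±→running): 3:+→1 3:+→2 4:-→1 5:-→0 5:+→1 6:-→0 6:+→1 6:+→2 7:-→1 10:+→2 12:-→1 13:-→0 13:+→1 15:+→2 16:+→3 16:+→4 … peak 4.

4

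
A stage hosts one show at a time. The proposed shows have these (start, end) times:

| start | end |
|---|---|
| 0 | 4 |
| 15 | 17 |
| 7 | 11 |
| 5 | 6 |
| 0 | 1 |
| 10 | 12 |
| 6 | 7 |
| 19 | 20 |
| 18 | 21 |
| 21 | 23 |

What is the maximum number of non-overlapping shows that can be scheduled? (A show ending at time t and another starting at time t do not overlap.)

7

By end time: (0,1), (0,4), (5,6), (6,7), (7,11), (10,12), (15,17), (19,20), (18,21), (21,23).
Pick (0,1); next start ≥ 1 → (5,6); next start ≥ 6 → (6,7); next start ≥ 7 → (7,11); next start ≥ 11 → (15,17); next start ≥ 17 → (19,20); next start ≥ 20 → (21,23).
Selected 7 shows.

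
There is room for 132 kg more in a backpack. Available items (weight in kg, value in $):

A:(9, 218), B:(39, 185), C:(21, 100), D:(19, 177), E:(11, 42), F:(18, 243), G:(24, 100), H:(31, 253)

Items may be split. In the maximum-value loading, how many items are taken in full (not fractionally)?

5

Sort by value per unit weight and fill in that order.
Order: A (218/9=24.22) > F (243/18=13.50) > D (177/19=9.32) > H (253/31=8.16) > C (100/21=4.76) > B (185/39=4.74) > G (100/24=4.17) > E (42/11=3.82)
Fill: take A (9 @ 218) → take F (18 @ 243) → take D (19 @ 177) → take H (31 @ 253) → take C (21 @ 100) → take 34/39 of B → 161.28; 132/132 used.
5 item(s) taken whole; one partial (take 34/39 of B).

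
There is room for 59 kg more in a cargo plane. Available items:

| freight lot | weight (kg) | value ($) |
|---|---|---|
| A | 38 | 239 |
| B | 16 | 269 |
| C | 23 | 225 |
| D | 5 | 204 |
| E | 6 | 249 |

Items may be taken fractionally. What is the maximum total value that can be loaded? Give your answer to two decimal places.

1003.61

Sort by value per unit weight and fill in that order.
Order: E (249/6=41.50) > D (204/5=40.80) > B (269/16=16.81) > C (225/23=9.78) > A (239/38=6.29)
Fill: take E (6 @ 249) → take D (5 @ 204) → take B (16 @ 269) → take C (23 @ 225) → take 9/38 of A → 56.61; 59/59 used.
Total value = 1003.61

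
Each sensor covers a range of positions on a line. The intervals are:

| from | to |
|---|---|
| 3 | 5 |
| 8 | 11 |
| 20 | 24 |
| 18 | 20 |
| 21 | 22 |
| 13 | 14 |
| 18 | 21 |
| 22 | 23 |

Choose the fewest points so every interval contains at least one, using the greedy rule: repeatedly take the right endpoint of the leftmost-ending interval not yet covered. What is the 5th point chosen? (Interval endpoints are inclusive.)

Sort by right endpoint; whenever an interval is uncovered, place a point at its right end.
Sorted: [3,5] [8,11] [13,14] [18,20] [18,21] [21,22] [22,23] [20,24]
{[3,5]} hit by 5; {[8,11]} hit by 11; {[13,14]} hit by 14; {[18,20],[18,21]} hit by 20; {[21,22],[22,23],[20,24]} hit by 22.
Points: 5, 11, 14, 20, 22 (5 total).

22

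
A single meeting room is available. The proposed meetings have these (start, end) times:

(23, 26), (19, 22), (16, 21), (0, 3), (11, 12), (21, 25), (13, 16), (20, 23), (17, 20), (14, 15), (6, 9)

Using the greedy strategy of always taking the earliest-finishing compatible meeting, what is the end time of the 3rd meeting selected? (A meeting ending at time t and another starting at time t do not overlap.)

12

Order by finish time; keep every interval that doesn't clash with the previous kept one.
By end time: (0,3), (6,9), (11,12), (14,15), (13,16), (17,20), (16,21), (19,22), (20,23), (21,25), (23,26).
Pick (0,3); next start ≥ 3 → (6,9); next start ≥ 9 → (11,12); next start ≥ 12 → (14,15); next start ≥ 15 → (17,20); next start ≥ 20 → (20,23); next start ≥ 23 → (23,26).
Selected: (0,3) (6,9) (11,12) (14,15) (17,20) (20,23) (23,26)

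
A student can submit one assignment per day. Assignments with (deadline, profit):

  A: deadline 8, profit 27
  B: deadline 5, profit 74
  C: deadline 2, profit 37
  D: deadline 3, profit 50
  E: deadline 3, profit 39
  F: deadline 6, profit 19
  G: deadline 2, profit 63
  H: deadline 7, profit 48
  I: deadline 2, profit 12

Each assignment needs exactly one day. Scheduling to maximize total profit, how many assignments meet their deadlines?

Sort by profit descending; place each in the latest free slot ≤ its deadline.
By profit: B(d5,74), G(d2,63), D(d3,50), H(d7,48), E(d3,39), C(d2,37), A(d8,27), F(d6,19), I(d2,12)
B→slot 5; G→slot 2; D→slot 3; H→slot 7; E→slot 1; C skipped; A→slot 8; F→slot 6; I skipped.
7 of 9 scheduled.

7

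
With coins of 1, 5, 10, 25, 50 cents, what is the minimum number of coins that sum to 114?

114 − 2×50→14 − 1×10→4 − 4×1→0
Total coins = 2 + 1 + 4 = 7

7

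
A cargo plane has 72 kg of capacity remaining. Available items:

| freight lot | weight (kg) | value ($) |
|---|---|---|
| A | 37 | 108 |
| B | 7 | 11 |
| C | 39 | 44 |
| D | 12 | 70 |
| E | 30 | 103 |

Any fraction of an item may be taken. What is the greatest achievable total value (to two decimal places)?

Greedy by value/weight ratio, highest first.
Ratios (sorted): D 5.83, E 3.43, A 2.92, B 1.57, C 1.13
take D (12 @ 70); take E (30 @ 103); take 30/37 of A → 87.57. Capacity used 72/72.
Total value = 260.57

260.57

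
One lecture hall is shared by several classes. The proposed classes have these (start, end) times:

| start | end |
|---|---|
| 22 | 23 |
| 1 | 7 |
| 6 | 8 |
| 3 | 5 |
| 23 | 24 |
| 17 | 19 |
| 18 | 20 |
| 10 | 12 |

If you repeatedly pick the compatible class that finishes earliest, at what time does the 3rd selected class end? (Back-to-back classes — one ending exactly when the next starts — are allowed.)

By end time: (3,5), (1,7), (6,8), (10,12), (17,19), (18,20), (22,23), (23,24).
Pick (3,5); next start ≥ 5 → (6,8); next start ≥ 8 → (10,12); next start ≥ 12 → (17,19); next start ≥ 19 → (22,23); next start ≥ 23 → (23,24).
Selected: (3,5) (6,8) (10,12) (17,19) (22,23) (23,24)

12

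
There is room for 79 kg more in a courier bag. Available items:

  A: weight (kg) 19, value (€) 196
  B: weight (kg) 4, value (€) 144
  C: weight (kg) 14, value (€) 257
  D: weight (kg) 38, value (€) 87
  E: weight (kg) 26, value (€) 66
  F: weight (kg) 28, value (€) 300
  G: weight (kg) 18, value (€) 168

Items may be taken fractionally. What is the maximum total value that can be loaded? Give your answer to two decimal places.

1027.67

Sort by value per unit weight and fill in that order.
Ratios (sorted): B 36.00, C 18.36, F 10.71, A 10.32, G 9.33, E 2.54, D 2.29
take B (4 @ 144); take C (14 @ 257); take F (28 @ 300); take A (19 @ 196); take 14/18 of G → 130.67. Capacity used 79/79.
Total value = 1027.67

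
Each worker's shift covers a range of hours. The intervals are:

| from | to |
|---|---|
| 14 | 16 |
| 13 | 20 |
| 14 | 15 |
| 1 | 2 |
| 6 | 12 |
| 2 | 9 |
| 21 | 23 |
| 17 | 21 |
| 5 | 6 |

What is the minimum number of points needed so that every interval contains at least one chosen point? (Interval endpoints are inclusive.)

4

By right end: [1,2]  [5,6]  [2,9]  [6,12]  [14,15]  [14,16]  [13,20]  [17,21]  [21,23]
[1,2] uncovered → point at 2; [5,6] uncovered → point at 6; [14,15] uncovered → point at 15; [17,21] uncovered → point at 21.
Points: 2, 6, 15, 21 (4 total).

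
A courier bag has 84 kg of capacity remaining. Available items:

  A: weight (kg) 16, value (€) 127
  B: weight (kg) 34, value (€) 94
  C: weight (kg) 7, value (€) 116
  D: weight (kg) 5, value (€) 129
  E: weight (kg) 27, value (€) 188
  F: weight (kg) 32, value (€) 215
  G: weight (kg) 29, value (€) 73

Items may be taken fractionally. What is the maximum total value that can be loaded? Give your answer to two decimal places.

754.84

Sort by value per unit weight and fill in that order.
Ratios (sorted): D 25.80, C 16.57, A 7.94, E 6.96, F 6.72, B 2.76, G 2.52
take D (5 @ 129); take C (7 @ 116); take A (16 @ 127); take E (27 @ 188); take 29/32 of F → 194.84. Capacity used 84/84.
Total value = 754.84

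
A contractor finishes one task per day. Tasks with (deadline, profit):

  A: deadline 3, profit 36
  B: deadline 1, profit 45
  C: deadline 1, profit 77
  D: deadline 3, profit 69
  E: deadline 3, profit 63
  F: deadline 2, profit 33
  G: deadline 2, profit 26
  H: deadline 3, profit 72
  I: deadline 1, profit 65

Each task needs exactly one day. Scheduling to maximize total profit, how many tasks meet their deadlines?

Take jobs in profit order; each goes to the latest open slot no later than its deadline.
By profit: C(d1,77), H(d3,72), D(d3,69), I(d1,65), E(d3,63), B(d1,45), A(d3,36), F(d2,33), G(d2,26)
C→slot 1; H→slot 3; D→slot 2; I skipped; E skipped; B skipped; A skipped; F skipped; G skipped.
3 of 9 scheduled.

3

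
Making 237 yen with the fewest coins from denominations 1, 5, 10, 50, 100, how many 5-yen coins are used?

237 = 2×100 + 3×10 + 1×5 + 2×1
Count of 5: 1

1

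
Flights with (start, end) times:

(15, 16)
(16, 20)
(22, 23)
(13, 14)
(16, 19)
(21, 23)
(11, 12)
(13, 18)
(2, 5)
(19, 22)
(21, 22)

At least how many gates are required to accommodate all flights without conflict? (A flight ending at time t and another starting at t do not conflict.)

Count concurrent intervals with a sweep; the peak is the room count.
Events (time:±→running): 2:+→1 5:-→0 11:+→1 12:-→0 13:+→1 13:+→2 14:-→1 15:+→2 16:-→1 16:+→2 16:+→3 … peak 3.

3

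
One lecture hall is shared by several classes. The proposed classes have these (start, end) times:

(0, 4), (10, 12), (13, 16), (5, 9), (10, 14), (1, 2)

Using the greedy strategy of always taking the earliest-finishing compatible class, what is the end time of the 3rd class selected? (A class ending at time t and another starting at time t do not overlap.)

Order by finish time; keep every interval that doesn't clash with the previous kept one.
By end time: (1,2), (0,4), (5,9), (10,12), (10,14), (13,16).
Pick (1,2); next start ≥ 2 → (5,9); next start ≥ 9 → (10,12); next start ≥ 12 → (13,16).
Selected: (1,2) (5,9) (10,12) (13,16)

12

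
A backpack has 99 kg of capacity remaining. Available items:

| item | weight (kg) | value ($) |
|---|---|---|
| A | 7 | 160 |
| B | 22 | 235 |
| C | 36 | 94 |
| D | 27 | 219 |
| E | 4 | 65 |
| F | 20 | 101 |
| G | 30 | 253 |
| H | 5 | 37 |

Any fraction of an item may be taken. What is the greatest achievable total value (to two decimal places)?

989.20

Sort by value per unit weight and fill in that order.
Ratios (sorted): A 22.86, E 16.25, B 10.68, G 8.43, D 8.11, H 7.40, F 5.05, C 2.61
take A (7 @ 160); take E (4 @ 65); take B (22 @ 235); take G (30 @ 253); take D (27 @ 219); take H (5 @ 37); take 4/20 of F → 20.20. Capacity used 99/99.
Total value = 989.20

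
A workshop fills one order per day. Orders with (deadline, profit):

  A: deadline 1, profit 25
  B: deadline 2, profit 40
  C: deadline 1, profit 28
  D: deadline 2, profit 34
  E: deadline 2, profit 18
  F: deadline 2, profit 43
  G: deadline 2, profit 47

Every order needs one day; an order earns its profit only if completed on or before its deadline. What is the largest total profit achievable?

Take jobs in profit order; each goes to the latest open slot no later than its deadline.
By profit: G(d2,47), F(d2,43), B(d2,40), D(d2,34), C(d1,28), A(d1,25), E(d2,18)
G→slot 2; F→slot 1; B skipped; D skipped; C skipped; A skipped; E skipped.
Profit = 43 + 47 = 90

90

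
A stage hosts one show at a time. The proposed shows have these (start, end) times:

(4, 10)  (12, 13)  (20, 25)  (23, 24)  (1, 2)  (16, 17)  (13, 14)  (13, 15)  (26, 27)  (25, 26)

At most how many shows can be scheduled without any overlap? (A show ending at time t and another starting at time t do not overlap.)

8

Sorted by end: (1,2)  (4,10)  (12,13)  (13,14)  (13,15)  (16,17)  (23,24)  (20,25)  (25,26)  (26,27)
take (1,2); take (4,10); take (12,13); take (13,14); skip (13,15); take (16,17); take (23,24); take (25,26); take (26,27).
Selected 8 shows.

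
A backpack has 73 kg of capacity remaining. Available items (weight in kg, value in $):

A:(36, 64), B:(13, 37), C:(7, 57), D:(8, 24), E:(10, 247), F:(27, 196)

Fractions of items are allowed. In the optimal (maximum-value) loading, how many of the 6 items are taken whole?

Sort by value per unit weight and fill in that order.
Ratios (sorted): E 24.70, C 8.14, F 7.26, D 3.00, B 2.85, A 1.78
take E (10 @ 247); take C (7 @ 57); take F (27 @ 196); take D (8 @ 24); take B (13 @ 37); take 8/36 of A → 14.22. Capacity used 73/73.
5 item(s) taken whole; one partial (take 8/36 of A).

5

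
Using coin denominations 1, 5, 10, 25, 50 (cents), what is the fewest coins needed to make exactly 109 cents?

7

109 = 2×50 + 1×5 + 4×1
Total coins = 2 + 1 + 4 = 7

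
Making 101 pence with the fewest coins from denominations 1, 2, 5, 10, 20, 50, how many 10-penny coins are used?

Use the largest denomination that fits, subtract, and repeat.
101 − 2×50→1 − 1×1→0
Count of 10: 0

0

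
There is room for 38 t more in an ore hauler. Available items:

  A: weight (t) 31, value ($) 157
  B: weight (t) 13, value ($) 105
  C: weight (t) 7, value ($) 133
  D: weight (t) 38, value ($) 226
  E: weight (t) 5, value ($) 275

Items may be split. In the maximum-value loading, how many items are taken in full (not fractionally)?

3

Greedy by value/weight ratio, highest first.
Order: E (275/5=55.00) > C (133/7=19.00) > B (105/13=8.08) > D (226/38=5.95) > A (157/31=5.06)
Fill: take E (5 @ 275) → take C (7 @ 133) → take B (13 @ 105) → take 13/38 of D → 77.32; 38/38 used.
3 item(s) taken whole; one partial (take 13/38 of D).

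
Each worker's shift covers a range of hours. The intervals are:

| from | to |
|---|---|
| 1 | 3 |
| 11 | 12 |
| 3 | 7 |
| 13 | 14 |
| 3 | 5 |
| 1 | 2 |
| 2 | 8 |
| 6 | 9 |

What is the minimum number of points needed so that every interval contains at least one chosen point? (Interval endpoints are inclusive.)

5

Sorted: [1,2] [1,3] [3,5] [3,7] [2,8] [6,9] [11,12] [13,14]
{[1,2],[1,3]} hit by 2; {[3,5],[3,7],[2,8]} hit by 5; {[6,9]} hit by 9; {[11,12]} hit by 12; {[13,14]} hit by 14.
Points: 2, 5, 9, 12, 14 (5 total).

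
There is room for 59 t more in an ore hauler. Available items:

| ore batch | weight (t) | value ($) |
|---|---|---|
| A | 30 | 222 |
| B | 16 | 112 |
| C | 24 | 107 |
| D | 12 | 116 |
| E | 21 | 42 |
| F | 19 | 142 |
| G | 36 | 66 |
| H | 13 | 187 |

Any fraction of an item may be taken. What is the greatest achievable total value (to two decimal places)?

556.00

Ratios (sorted): H 14.38, D 9.67, F 7.47, A 7.40, B 7.00, C 4.46, E 2.00, G 1.83
take H (13 @ 187); take D (12 @ 116); take F (19 @ 142); take 15/30 of A → 111.00. Capacity used 59/59.
Total value = 556.00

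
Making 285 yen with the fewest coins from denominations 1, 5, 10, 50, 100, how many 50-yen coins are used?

Use the largest denomination that fits, subtract, and repeat.
285 − 2×100→85 − 1×50→35 − 3×10→5 − 1×5→0
Count of 50: 1

1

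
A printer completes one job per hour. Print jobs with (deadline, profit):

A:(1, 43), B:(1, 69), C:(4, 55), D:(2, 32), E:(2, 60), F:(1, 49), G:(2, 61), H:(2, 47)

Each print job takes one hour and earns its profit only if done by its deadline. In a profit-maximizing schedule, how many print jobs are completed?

Sort by profit descending; place each in the latest free slot ≤ its deadline.
Profit order: B=69 G=61 E=60 C=55 F=49 H=47 A=43 D=32
Assign: B→slot 1, G→slot 2, E skipped, C→slot 4, F skipped, H skipped, A skipped, D skipped.
Slots: [1:B] [2:G] [4:C]
3 of 8 scheduled.

3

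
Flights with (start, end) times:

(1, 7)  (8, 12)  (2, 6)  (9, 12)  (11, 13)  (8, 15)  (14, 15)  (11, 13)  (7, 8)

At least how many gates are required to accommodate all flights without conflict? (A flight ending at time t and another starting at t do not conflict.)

5

Events (time:±→running): 1:+→1 2:+→2 6:-→1 7:-→0 7:+→1 8:-→0 8:+→1 8:+→2 9:+→3 11:+→4 11:+→5 … peak 5.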